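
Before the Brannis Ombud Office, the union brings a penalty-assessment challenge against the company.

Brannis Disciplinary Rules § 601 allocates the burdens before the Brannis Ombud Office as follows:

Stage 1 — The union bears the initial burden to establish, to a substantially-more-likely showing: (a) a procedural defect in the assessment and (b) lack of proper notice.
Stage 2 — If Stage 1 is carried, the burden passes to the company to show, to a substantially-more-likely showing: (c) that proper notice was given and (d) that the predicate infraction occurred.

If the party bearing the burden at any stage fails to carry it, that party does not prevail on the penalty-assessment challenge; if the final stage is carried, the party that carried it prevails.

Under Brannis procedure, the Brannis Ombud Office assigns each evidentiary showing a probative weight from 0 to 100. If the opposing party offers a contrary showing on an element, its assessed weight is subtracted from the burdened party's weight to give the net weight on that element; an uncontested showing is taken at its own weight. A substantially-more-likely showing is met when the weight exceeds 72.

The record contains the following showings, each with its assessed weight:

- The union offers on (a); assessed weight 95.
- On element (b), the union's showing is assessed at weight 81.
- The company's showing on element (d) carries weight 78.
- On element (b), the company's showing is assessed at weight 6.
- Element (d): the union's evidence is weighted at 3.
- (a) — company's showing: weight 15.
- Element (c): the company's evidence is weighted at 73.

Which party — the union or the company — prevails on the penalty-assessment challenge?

company

At Stage 1 the union must meet a substantially-more-likely showing (weight exceeds 72): on (a) the weight is 95 less the opposing 15 gives net 80, which does exceed 72, so (a) meets the standard; on (b) the weight is 81 less the opposing 6 gives net 75, > 72, so (b) meets the standard.
  Stage 1 is satisfied; the onus moves to the company.
At Stage 2 the company must meet a substantially-more-likely showing (weight exceeds 72): on (c) the weight is 73, > 72, so (c) meets the standard; on (d) the weight is 78 less the opposing 3 gives net 75, > 72, so (d) meets the standard.
  All elements met at the final stage.
All stages carried — the company prevails.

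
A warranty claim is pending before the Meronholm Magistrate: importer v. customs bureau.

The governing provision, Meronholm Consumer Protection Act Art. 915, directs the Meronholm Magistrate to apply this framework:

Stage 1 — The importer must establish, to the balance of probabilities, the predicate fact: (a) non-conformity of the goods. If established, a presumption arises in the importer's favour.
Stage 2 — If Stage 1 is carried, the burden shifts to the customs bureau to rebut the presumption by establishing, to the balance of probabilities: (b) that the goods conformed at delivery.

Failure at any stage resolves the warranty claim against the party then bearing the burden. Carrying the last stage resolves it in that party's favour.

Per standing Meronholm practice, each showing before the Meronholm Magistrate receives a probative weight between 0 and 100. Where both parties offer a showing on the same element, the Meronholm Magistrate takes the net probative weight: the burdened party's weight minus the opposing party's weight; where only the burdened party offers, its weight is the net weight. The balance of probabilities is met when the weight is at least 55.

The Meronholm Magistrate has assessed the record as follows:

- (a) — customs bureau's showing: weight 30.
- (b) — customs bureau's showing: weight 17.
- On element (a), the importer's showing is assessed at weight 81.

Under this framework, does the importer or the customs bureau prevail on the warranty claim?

customs bureau

Stage 1 — burden on importer; standard: the balance of probabilities (weight is at least 55).
    (a): 81 − 30 = 51 < 55 [not met]
  The importer does not carry Stage 1.
So the customs bureau prevails.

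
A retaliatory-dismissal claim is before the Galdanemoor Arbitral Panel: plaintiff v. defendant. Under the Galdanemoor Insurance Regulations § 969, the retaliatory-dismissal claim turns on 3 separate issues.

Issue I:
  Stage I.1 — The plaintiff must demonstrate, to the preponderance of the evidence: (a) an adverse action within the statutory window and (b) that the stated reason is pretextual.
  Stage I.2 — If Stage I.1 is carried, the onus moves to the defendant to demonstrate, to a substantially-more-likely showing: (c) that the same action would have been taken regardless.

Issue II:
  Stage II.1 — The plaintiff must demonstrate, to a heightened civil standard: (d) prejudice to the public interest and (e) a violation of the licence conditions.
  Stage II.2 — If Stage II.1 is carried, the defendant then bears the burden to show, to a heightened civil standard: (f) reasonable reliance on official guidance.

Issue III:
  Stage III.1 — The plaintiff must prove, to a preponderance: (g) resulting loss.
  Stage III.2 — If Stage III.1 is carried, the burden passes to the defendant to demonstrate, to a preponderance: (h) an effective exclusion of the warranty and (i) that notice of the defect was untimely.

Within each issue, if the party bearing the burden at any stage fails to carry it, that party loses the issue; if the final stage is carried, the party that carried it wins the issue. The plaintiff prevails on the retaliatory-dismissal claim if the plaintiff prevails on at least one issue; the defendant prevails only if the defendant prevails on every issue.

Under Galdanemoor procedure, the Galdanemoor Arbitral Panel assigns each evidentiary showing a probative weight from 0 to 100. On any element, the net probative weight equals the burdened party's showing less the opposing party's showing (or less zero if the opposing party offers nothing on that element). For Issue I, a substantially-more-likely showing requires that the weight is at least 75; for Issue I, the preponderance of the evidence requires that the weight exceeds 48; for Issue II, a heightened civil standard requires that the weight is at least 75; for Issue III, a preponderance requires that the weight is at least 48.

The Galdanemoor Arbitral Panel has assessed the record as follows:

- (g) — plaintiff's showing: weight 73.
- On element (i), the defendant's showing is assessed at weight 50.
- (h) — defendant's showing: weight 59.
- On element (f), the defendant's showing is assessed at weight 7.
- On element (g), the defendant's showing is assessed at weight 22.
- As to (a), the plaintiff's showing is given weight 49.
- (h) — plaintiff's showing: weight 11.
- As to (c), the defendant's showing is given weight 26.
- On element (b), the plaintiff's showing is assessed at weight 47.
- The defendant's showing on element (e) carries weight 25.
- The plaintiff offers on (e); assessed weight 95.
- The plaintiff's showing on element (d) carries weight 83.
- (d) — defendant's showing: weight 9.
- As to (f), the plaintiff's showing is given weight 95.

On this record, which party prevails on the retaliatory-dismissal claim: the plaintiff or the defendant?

defendant

— Issue I —
At Stage I.1 the plaintiff must meet the preponderance of the evidence (weight exceeds 48): on (a) the weight is 49, > 48, so (a) meets the standard; on (b) the weight is 47, which does not exceed 48, so (b) does not meet the standard.
  The plaintiff does not carry Stage I.1.
The analysis ends at Stage I.1; the defendant prevails on this issue.
— Issue II —
Stage II.1 — burden on plaintiff; standard: a heightened civil standard (weight is at least 75).
    (d): 83 − 9 = 74 < 75 [not met]
    (e): 95 − 25 = 70 < 75 [not met]
  The plaintiff does not carry Stage II.1.
The analysis ends at Stage II.1; the defendant prevails on this issue.
— Issue III —
At Stage III.1 the plaintiff must meet a preponderance (weight is at least 48): on (g) the weight is 73 less the opposing 22 gives net 51, which does reach 48, so (g) meets the standard.
  All elements met. The burden passes to the defendant.
At Stage III.2 the defendant must meet a preponderance (weight is at least 48): on (h) the weight is 59 less the opposing 11 gives net 48, which does reach 48, so (h) meets the standard; on (i) the weight is 50, which does reach 48, so (i) meets the standard.
  All elements met at the final stage.
Every stage carried; the defendant prevails on this issue.
Per-issue: Issue I → defendant; Issue II → defendant; Issue III → defendant. The plaintiff must prevail on at least one issue; overall, the defendant prevails.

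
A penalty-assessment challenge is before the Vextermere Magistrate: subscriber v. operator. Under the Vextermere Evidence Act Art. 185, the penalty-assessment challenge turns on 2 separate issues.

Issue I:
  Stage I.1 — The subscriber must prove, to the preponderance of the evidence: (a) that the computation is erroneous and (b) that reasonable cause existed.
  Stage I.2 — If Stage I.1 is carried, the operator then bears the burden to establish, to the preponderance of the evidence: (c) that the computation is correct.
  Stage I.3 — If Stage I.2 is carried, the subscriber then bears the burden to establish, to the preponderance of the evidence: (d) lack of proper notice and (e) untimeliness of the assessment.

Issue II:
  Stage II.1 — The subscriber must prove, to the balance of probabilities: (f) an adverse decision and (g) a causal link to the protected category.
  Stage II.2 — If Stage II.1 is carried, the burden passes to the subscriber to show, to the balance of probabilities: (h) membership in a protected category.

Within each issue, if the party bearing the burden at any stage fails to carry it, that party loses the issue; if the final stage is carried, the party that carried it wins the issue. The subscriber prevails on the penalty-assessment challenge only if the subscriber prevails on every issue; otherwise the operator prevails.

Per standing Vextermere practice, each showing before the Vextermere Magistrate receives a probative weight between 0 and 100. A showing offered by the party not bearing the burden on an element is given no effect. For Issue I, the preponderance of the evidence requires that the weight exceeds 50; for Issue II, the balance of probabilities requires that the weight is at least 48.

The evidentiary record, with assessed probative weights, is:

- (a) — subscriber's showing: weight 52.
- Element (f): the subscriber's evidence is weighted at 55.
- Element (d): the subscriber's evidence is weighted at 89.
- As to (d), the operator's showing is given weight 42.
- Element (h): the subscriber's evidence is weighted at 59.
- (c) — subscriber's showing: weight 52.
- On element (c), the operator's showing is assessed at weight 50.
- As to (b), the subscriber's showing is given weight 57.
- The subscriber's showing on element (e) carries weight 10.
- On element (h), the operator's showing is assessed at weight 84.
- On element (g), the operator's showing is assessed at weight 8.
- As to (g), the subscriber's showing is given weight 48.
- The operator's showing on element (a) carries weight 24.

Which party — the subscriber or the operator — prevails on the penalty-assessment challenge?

— Issue I —
Stage I.1 (subscriber, the preponderance of the evidence, weight exceeds 50): (a) 52 (operator's 24 disregarded) > 50 — meets; (b) 57 > 50 — meets.
  Stage I.1 is satisfied; the onus moves to the operator.
Stage I.2 (operator, the preponderance of the evidence, weight exceeds 50): (c) 50 (subscriber's 52 disregarded) ≤ 50 — fails.
  Not every element is met, so the operator fails to carry Stage I.2.
The analysis ends at Stage I.2; the subscriber prevails on this issue.
— Issue II —
At Stage II.1 the subscriber must meet the balance of probabilities (weight is at least 48): on (f) the weight is 55, which does reach 48, so (f) meets the standard; on (g) the weight is 48 (the operator's 8 is given no effect), ≥ 48, so (g) meets the standard.
  Stage II.1 is satisfied; the subscriber continues to bear the burden.
At Stage II.2 the subscriber must meet the balance of probabilities (weight is at least 48): on (h) the weight is 59 (the operator's 84 is given no effect), ≥ 48, so (h) meets the standard.
  The subscriber carries the last stage.
With every stage satisfied, the subscriber prevails on this issue.
Per-issue: Issue I → subscriber; Issue II → subscriber. The subscriber must prevail on every issue; overall, the subscriber prevails.

subscriber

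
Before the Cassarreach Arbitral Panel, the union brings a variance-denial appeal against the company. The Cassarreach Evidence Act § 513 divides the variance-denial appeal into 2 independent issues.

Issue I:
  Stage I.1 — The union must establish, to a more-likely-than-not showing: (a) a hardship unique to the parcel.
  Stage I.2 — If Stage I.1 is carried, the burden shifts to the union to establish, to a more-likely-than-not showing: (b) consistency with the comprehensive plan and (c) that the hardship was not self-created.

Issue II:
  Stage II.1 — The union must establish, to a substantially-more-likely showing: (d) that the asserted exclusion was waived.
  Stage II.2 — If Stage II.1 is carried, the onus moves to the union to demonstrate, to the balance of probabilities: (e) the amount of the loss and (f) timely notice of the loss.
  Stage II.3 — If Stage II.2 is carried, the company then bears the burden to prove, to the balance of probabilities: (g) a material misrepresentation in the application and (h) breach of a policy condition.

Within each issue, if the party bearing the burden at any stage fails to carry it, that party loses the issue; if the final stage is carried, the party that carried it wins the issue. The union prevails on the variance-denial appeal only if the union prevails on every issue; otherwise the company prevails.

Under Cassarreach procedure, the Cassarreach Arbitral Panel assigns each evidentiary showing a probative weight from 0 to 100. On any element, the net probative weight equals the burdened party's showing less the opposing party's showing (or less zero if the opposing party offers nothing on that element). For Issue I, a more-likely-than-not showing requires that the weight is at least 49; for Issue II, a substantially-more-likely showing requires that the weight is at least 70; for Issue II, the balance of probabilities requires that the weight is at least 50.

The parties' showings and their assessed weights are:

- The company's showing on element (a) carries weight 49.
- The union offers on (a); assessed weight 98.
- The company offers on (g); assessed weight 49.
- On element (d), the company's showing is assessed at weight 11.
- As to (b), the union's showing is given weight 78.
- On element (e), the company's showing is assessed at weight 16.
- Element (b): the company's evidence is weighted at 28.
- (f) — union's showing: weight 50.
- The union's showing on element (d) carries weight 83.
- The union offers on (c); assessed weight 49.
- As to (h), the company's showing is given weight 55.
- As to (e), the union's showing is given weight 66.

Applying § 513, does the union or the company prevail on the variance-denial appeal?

— Issue I —
Stage I.1 — burden on union; standard: a more-likely-than-not showing (weight is at least 49).
    (a): 98 − 49 = 49 ≥ 49 [met]
  All elements met. The union retains the burden for Stage I.2.
Stage I.2 — burden on union; standard: a more-likely-than-not showing (weight is at least 49).
    (b): 78 − 28 = 50 ≥ 49 [met]
    (c): 49 ≥ 49 [met]
  The union carries the last stage.
All stages carried — the union prevails on this issue.
— Issue II —
Stage II.1 — burden on union; standard: a substantially-more-likely showing (weight is at least 70).
    (d): 83 − 11 = 72 ≥ 70 [met]
  Stage II.1 carried; the burden remains with the union.
Stage II.2 — burden on union; standard: the balance of probabilities (weight is at least 50).
    (e): 66 − 16 = 50 ≥ 50 [met]
    (f): 50 ≥ 50 [met]
  Stage II.2 carried; the burden shifts to the company.
Stage II.3 — burden on company; standard: the balance of probabilities (weight is at least 50).
    (g): 49 < 50 [not met]
    (h): 55 ≥ 50 [met]
  The company does not carry Stage II.3.
So the union prevails on this issue.
Per-issue: Issue I → union; Issue II → union. The union must prevail on every issue; overall, the union prevails.

union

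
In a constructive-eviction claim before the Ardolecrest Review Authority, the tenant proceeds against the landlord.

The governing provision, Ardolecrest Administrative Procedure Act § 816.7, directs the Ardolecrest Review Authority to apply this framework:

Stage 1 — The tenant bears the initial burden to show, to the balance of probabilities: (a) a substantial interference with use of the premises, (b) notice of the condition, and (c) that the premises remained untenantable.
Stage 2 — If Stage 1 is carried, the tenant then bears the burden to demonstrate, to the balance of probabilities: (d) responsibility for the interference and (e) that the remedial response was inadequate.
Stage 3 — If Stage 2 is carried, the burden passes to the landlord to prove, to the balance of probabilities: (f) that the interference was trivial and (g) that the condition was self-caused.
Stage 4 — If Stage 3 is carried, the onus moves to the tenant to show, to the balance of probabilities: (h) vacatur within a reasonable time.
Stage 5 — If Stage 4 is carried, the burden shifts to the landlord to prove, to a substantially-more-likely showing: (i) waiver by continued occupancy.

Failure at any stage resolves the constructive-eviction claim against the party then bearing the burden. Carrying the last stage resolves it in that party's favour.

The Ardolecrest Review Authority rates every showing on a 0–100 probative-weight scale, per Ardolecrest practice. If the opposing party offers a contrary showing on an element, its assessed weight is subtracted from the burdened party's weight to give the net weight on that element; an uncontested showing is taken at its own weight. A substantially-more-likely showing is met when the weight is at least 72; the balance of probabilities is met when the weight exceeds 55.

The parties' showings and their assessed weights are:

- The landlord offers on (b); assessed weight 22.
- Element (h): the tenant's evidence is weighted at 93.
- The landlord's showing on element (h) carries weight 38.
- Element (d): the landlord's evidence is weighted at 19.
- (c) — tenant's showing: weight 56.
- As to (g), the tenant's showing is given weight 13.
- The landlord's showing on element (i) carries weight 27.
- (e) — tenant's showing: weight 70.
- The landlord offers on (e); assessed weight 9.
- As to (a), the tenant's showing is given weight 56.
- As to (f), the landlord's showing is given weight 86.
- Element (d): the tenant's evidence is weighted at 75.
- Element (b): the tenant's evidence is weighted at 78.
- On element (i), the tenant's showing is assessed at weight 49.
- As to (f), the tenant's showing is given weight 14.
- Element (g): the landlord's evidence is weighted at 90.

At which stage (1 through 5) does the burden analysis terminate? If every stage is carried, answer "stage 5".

stage 4

At Stage 1 the tenant must meet the balance of probabilities (weight exceeds 55): on (a) the weight is 56, > 55, so (a) meets the standard; on (b) the weight is 78 less the opposing 22 gives net 56, which does exceed 55, so (b) meets the standard; on (c) the weight is 56, > 55, so (c) meets the standard.
  Stage 1 is satisfied; the tenant continues to bear the burden.
At Stage 2 the tenant must meet the balance of probabilities (weight exceeds 55): on (d) the weight is 75 less the opposing 19 gives net 56, which does exceed 55, so (d) meets the standard; on (e) the weight is 70 less the opposing 9 gives net 61, which does exceed 55, so (e) meets the standard.
  Stage 2 is satisfied; the onus moves to the landlord.
At Stage 3 the landlord must meet the balance of probabilities (weight exceeds 55): on (f) the weight is 86 less the opposing 14 gives net 72, > 55, so (f) meets the standard; on (g) the weight is 90 less the opposing 13 gives net 77, which does exceed 55, so (g) meets the standard.
  Stage 3 is satisfied; the onus moves to the tenant.
At Stage 4 the tenant must meet the balance of probabilities (weight exceeds 55): on (h) the weight is 93 less the opposing 38 gives net 55, which does not exceed 55, so (h) does not meet the standard.
  Not every element is met, so the tenant fails to carry Stage 4.
The landlord prevails.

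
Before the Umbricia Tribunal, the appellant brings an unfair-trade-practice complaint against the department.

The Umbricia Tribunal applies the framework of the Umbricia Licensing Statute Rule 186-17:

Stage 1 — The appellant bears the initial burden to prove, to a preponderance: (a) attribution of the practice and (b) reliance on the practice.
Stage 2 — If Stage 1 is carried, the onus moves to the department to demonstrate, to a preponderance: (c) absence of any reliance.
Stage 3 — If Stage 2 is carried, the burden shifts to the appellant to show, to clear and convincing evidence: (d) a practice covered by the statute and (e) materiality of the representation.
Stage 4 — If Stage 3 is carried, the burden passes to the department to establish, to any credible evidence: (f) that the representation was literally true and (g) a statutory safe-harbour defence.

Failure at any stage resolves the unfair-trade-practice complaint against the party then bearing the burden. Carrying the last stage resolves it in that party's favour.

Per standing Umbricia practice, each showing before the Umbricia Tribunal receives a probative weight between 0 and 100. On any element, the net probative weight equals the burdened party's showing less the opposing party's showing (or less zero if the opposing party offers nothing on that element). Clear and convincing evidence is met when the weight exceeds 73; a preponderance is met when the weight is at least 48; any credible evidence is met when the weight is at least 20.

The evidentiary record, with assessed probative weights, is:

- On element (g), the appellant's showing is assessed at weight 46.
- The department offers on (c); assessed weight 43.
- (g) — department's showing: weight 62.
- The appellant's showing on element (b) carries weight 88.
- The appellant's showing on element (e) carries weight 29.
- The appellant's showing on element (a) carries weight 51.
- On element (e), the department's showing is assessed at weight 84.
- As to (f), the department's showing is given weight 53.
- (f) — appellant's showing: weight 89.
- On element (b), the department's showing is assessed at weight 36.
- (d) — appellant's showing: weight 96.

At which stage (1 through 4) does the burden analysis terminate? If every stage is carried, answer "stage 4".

At Stage 1 the appellant must meet a preponderance (weight is at least 48): on (a) the weight is 51, ≥ 48, so (a) meets the standard; on (b) the weight is 88 less the opposing 36 gives net 52, which does reach 48, so (b) meets the standard.
  All elements met. The burden passes to the department.
At Stage 2 the department must meet a preponderance (weight is at least 48): on (c) the weight is 43, which does not reach 48, so (c) does not meet the standard.
  The department does not carry Stage 2.
The appellant prevails.

stage 2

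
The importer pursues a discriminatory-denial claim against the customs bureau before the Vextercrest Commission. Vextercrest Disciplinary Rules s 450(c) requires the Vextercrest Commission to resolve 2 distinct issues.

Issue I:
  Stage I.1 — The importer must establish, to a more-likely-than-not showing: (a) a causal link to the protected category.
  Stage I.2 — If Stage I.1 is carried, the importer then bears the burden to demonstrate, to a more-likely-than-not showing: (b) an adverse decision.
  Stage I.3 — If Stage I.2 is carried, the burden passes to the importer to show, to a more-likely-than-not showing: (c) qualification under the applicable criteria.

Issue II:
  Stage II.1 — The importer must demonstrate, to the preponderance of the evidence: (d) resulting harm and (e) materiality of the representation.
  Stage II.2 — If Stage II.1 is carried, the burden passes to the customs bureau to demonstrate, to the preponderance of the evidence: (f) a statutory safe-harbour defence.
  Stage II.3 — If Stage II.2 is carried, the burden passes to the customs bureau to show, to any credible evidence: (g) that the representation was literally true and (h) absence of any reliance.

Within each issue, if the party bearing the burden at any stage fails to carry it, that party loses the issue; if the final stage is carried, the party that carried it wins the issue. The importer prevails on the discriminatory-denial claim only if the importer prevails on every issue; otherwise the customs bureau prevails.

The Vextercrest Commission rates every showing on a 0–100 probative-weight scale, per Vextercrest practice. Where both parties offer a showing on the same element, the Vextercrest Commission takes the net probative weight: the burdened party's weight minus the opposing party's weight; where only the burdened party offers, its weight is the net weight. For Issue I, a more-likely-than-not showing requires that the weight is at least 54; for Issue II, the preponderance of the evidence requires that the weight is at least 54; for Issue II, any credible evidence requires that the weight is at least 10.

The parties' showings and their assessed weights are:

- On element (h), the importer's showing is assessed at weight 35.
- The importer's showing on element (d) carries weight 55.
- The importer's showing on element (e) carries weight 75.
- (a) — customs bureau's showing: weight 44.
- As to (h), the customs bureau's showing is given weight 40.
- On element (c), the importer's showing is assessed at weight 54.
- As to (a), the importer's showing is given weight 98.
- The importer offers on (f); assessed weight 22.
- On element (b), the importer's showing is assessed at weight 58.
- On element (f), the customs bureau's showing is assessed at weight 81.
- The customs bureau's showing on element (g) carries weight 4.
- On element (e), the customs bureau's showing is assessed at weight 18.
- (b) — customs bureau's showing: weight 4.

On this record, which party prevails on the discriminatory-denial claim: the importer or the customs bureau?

— Issue I —
At Stage I.1 the importer must meet a more-likely-than-not showing (weight is at least 54): on (a) the weight is 98 less the opposing 44 gives net 54, ≥ 54, so (a) meets the standard.
  All elements met. The importer retains the burden for Stage I.2.
At Stage I.2 the importer must meet a more-likely-than-not showing (weight is at least 54): on (b) the weight is 58 less the opposing 4 gives net 54, ≥ 54, so (b) meets the standard.
  Stage I.2 is satisfied; the importer continues to bear the burden.
At Stage I.3 the importer must meet a more-likely-than-not showing (weight is at least 54): on (c) the weight is 54, ≥ 54, so (c) meets the standard.
  All elements met at the final stage.
Every stage carried; the importer prevails on this issue.
— Issue II —
At Stage II.1 the importer must meet the preponderance of the evidence (weight is at least 54): on (d) the weight is 55, which does reach 54, so (d) meets the standard; on (e) the weight is 75 less the opposing 18 gives net 57, which does reach 54, so (e) meets the standard.
  Stage II.1 is satisfied; the onus moves to the customs bureau.
At Stage II.2 the customs bureau must meet the preponderance of the evidence (weight is at least 54): on (f) the weight is 81 less the opposing 22 gives net 59, which does reach 54, so (f) meets the standard.
  Stage II.2 is satisfied; the customs bureau continues to bear the burden.
At Stage II.3 the customs bureau must meet any credible evidence (weight is at least 10): on (g) the weight is 4, which does not reach 10, so (g) does not meet the standard; on (h) the weight is 40 less the opposing 35 gives net 5, which does not reach 10, so (h) does not meet the standard.
  The customs bureau does not carry Stage II.3.
The importer prevails on this issue.
Per-issue: Issue I → importer; Issue II → importer. The importer must prevail on every issue; overall, the importer prevails.

importer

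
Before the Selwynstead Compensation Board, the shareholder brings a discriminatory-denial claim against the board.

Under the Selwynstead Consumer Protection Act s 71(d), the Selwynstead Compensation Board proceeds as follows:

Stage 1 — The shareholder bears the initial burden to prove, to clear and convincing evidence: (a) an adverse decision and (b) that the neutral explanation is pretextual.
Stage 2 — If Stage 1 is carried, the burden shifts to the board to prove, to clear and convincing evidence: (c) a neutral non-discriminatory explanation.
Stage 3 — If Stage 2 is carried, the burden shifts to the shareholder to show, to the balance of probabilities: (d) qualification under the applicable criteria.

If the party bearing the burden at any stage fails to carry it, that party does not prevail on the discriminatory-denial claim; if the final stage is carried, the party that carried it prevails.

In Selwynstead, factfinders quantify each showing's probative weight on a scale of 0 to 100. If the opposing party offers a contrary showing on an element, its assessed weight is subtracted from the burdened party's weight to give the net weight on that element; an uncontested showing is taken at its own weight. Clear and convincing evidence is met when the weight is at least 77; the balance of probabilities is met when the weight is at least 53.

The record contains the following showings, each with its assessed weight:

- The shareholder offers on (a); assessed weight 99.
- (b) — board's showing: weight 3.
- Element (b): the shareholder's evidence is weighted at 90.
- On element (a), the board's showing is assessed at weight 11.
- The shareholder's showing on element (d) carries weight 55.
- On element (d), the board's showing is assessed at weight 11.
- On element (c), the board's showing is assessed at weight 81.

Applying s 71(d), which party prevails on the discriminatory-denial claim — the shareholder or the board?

board

At Stage 1 the shareholder must meet clear and convincing evidence (weight is at least 77): on (a) the weight is 99 less the opposing 11 gives net 88, which does reach 77, so (a) meets the standard; on (b) the weight is 90 less the opposing 3 gives net 87, which does reach 77, so (b) meets the standard.
  The shareholder carries Stage 1; the board now bears the burden.
At Stage 2 the board must meet clear and convincing evidence (weight is at least 77): on (c) the weight is 81, ≥ 77, so (c) meets the standard.
  All elements met. The burden passes to the shareholder.
At Stage 3 the shareholder must meet the balance of probabilities (weight is at least 53): on (d) the weight is 55 less the opposing 11 gives net 44, < 53, so (d) does not meet the standard.
  The shareholder does not carry Stage 3.
So the board prevails.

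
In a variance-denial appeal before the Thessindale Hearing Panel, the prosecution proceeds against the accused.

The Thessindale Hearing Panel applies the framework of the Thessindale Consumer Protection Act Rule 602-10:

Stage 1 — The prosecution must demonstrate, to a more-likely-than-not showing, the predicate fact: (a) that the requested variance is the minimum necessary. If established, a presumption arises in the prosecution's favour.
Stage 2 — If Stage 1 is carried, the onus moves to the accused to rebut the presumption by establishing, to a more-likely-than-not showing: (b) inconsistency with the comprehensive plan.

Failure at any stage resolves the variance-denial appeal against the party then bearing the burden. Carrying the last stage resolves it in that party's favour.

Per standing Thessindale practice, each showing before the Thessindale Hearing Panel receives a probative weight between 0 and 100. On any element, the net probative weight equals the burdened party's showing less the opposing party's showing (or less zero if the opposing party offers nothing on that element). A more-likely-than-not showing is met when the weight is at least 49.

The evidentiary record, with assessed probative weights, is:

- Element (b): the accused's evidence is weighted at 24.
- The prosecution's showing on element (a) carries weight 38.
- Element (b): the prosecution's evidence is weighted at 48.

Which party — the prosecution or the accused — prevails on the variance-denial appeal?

accused

Stage 1 (prosecution, a more-likely-than-not showing, weight is at least 49): (a) 38 < 49 — fails.
  Not every element is met, so the prosecution fails to carry Stage 1.
So the accused prevails.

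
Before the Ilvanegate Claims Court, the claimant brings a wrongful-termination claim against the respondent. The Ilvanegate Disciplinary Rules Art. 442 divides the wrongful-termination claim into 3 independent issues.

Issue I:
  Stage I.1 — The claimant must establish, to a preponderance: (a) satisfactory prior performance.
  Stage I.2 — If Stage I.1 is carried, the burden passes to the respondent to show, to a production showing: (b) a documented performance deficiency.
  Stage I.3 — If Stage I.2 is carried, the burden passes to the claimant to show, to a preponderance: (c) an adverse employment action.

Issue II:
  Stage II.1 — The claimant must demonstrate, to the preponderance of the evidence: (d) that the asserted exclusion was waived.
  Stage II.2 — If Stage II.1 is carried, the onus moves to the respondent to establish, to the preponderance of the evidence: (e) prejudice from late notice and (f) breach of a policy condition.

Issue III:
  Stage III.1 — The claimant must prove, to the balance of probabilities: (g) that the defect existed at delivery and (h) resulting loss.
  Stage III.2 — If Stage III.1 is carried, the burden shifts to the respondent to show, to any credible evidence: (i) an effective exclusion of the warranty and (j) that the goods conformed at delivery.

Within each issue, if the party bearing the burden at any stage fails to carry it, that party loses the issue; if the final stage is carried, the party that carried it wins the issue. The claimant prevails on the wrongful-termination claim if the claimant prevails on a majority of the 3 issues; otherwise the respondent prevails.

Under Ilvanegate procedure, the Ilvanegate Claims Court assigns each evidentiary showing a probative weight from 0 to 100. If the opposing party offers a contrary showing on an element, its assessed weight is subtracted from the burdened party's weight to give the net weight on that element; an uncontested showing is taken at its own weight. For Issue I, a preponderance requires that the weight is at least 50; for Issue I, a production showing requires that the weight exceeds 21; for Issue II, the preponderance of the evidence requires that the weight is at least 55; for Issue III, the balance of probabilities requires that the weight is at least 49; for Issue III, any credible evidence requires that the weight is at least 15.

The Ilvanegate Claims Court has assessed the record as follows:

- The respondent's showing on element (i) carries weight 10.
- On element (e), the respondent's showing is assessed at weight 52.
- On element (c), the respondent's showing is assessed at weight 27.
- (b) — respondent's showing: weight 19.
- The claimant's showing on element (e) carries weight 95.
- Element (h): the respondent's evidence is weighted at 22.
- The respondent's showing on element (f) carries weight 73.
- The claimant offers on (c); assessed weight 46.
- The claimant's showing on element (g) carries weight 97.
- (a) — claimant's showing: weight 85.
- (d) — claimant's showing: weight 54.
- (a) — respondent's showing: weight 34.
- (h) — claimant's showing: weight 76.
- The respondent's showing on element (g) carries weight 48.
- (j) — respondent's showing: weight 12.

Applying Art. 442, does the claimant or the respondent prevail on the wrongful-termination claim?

claimant

— Issue I —
At Stage I.1 the claimant must meet a preponderance (weight is at least 50): on (a) the weight is 85 less the opposing 34 gives net 51, ≥ 50, so (a) meets the standard.
  Stage I.1 carried; the burden shifts to the respondent.
At Stage I.2 the respondent must meet a production showing (weight exceeds 21): on (b) the weight is 19, ≤ 21, so (b) does not meet the standard.
  Not every element is met, so the respondent fails to carry Stage I.2.
The claimant prevails on this issue.
— Issue II —
Stage II.1 (claimant, the preponderance of the evidence, weight is at least 55): (d) 54 < 55 — fails.
  The claimant does not carry Stage II.1.
The respondent prevails on this issue.
— Issue III —
Stage III.1 (claimant, the balance of probabilities, weight is at least 49): (g) net 97−48=49 ≥ 49 — meets; (h) net 76−22=54 ≥ 49 — meets.
  Stage III.1 is satisfied; the onus moves to the respondent.
Stage III.2 (respondent, any credible evidence, weight is at least 15): (i) 10 < 15 — fails; (j) 12 < 15 — fails.
  Stage III.2 not carried; the respondent fails its burden.
So the claimant prevails on this issue.
Per-issue: Issue I → claimant; Issue II → respondent; Issue III → claimant. The claimant must prevail on a majority of issues; overall, the claimant prevails.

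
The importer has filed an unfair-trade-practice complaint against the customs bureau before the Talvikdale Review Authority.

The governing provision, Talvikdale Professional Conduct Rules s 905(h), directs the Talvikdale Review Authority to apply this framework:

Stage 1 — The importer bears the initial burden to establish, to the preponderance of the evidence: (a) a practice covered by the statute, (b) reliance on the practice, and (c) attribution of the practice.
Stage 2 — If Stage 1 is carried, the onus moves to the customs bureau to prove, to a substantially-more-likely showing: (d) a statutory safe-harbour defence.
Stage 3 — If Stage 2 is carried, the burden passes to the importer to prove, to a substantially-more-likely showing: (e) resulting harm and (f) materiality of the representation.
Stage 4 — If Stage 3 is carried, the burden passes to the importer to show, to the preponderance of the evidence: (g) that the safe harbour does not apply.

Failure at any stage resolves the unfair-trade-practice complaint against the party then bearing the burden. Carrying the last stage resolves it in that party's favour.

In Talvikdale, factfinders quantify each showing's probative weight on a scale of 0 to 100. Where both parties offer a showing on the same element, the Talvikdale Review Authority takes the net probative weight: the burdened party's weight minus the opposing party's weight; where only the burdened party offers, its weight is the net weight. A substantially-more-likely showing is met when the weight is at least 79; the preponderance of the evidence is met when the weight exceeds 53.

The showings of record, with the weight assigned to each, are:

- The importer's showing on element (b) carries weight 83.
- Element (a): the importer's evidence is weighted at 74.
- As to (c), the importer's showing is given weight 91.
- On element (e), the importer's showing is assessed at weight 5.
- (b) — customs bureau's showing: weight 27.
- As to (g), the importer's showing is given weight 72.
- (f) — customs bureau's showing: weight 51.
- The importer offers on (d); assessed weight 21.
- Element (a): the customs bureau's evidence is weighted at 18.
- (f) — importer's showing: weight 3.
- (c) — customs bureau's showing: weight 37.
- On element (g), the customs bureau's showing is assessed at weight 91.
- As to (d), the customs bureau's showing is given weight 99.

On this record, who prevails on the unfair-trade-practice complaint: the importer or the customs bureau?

importer

At Stage 1 the importer must meet the preponderance of the evidence (weight exceeds 53): on (a) the weight is 74 less the opposing 18 gives net 56, > 53, so (a) meets the standard; on (b) the weight is 83 less the opposing 27 gives net 56, which does exceed 53, so (b) meets the standard; on (c) the weight is 91 less the opposing 37 gives net 54, > 53, so (c) meets the standard.
  All elements met. The burden passes to the customs bureau.
At Stage 2 the customs bureau must meet a substantially-more-likely showing (weight is at least 79): on (d) the weight is 99 less the opposing 21 gives net 78, which does not reach 79, so (d) does not meet the standard.
  The customs bureau does not carry Stage 2.
So the importer prevails.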